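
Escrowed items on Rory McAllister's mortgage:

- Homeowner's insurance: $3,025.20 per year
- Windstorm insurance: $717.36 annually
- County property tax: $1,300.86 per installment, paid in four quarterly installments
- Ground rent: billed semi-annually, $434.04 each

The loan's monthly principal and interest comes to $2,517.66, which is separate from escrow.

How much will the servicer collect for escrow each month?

$817.84

Homeowner's insurance: $3,025.20 annually
Windstorm insurance: $717.36 annually
County property tax: $1,300.86 × 4 = $5,203.44 annually
Ground rent: $434.04 × 2 = $868.08 annually
Total per year = $3,025.20 + $717.36 + $5,203.44 + $868.08 = $9,814.08
Base monthly escrow = $9,814.08 ÷ 12 = $817.84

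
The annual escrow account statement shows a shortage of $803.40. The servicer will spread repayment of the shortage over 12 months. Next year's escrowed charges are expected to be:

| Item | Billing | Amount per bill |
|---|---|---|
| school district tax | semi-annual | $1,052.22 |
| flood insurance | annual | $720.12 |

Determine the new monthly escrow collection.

$302.33

School district tax — $1,052.22 × 2 = $2,104.44 per year
Flood insurance — $720.12 per year
Combined annual = $2,104.44 + $720.12 = $2,824.56
Monthly escrow = $2,824.56 / 12 = $235.38
Shortage per month = $803.40 / 12 = $66.95
Adjusted monthly = $235.38 + $66.95 = $302.33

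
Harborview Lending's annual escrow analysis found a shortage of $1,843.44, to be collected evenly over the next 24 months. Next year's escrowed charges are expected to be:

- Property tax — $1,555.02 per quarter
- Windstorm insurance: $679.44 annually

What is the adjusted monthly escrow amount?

$651.77

Property tax — $1,555.02 × 4 = $6,220.08 annually
Windstorm insurance — $679.44 annually
Total annual escrow = $6,899.52
Monthly escrow = $6,899.52 ÷ 12 = $574.96
Shortage spread = $1,843.44 / 24 = $76.81/mo
Adjusted monthly = $574.96 + $76.81 = $651.77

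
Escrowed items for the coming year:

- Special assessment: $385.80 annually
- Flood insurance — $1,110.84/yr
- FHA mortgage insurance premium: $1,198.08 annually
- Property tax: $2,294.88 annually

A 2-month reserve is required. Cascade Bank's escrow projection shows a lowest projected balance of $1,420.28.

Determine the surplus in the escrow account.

$588.68

Special assessment = $385.80 annually
Flood insurance = $1,110.84 annually
FHA mortgage insurance premium = $1,198.08 annually
Property tax = $2,294.88 annually
Total per year = $4,989.60
Base monthly escrow = $4,989.60 ÷ 12 = $415.80
Required reserve = 2 × $415.80 = $831.60
Surplus = $1,420.28 − $831.60 = $588.68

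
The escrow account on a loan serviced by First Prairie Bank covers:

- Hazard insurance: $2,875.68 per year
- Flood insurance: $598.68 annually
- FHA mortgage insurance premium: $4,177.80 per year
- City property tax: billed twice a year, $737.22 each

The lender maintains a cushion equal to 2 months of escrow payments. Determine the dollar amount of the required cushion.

$1,521.10

Hazard insurance — $2,875.68/yr
Flood insurance — $598.68/yr
FHA mortgage insurance premium — $4,177.80/yr
City property tax — $737.22 × 2 = $1,474.44/yr
Yearly total = $2,875.68 + $598.68 + $4,177.80 + $1,474.44 = $9,126.60
Monthly escrow = $9,126.60 / 12 = $760.55
Reserve = 2 × $760.55 = $1,521.10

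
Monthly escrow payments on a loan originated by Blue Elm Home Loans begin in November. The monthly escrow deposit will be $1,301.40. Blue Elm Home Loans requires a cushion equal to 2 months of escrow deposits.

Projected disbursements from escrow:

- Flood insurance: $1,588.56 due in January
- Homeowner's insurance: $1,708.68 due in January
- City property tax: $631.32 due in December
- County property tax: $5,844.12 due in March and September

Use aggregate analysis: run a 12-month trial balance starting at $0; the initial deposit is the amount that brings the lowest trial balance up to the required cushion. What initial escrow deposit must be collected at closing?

Cushion = 2 × $1,301.40 = $2,602.80
Trial balance (start $0, +$1,301.40 each month, − disbursements):
  Nov: +$1,301.40 → $1,301.40
  Dec: +$1,301.40 − $631.32 → $1,971.48
  Jan: +$1,301.40 − $3,297.24 → -$24.36
  Feb: +$1,301.40 → $1,277.04
  Mar: +$1,301.40 − $5,844.12 → -$3,265.68
  Apr: +$1,301.40 → -$1,964.28
  May: +$1,301.40 → -$662.88
  Jun: +$1,301.40 → $638.52
  Jul: +$1,301.40 → $1,939.92
  Aug: +$1,301.40 → $3,241.32
  Sep: +$1,301.40 − $5,844.12 → -$1,301.40
  Oct: +$1,301.40 → $0.00
Lowest trial balance = -$3,265.68 (Mar)
Initial deposit = cushion − low point = $2,602.80 − (-$3,265.68) = $5,868.48

$5,868.48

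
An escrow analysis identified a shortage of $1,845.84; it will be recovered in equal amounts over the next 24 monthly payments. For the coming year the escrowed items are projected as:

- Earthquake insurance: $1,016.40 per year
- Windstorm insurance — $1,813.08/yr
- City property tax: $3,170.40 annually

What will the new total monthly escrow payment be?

Earthquake insurance: $1,016.40 per year
Windstorm insurance: $1,813.08 per year
City property tax: $3,170.40 per year
Annual escrow total = $5,999.88
Per month = $5,999.88 ÷ 12 = $499.99
Shortage spread = $1,845.84 ÷ 24 = $76.91/mo
New monthly escrow = $499.99 + $76.91 = $576.90

$576.90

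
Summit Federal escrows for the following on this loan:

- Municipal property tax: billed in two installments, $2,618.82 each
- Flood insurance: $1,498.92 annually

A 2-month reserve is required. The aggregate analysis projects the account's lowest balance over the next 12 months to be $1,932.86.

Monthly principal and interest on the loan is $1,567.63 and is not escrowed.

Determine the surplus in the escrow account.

$810.10

Municipal property tax: $2,618.82 × 2 = $5,237.64
Flood insurance: $1,498.92
Combined annual = $5,237.64 + $1,498.92 = $6,736.56
Per month = $6,736.56 / 12 = $561.38
Required reserve = 2 × $561.38 = $1,122.76
Surplus = $1,932.86 − $1,122.76 = $810.10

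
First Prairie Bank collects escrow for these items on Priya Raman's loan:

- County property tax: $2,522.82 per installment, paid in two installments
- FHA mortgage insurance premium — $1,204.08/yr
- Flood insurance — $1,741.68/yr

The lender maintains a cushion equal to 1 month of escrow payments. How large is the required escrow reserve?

County property tax: $2,522.82 × 2 = $5,045.64
FHA mortgage insurance premium: $1,204.08
Flood insurance: $1,741.68
Annual escrow total = $5,045.64 + $1,204.08 + $1,741.68 = $7,991.40
Per month = $7,991.40 ÷ 12 = $665.95
Reserve = 1 × $665.95 = $665.95

$665.95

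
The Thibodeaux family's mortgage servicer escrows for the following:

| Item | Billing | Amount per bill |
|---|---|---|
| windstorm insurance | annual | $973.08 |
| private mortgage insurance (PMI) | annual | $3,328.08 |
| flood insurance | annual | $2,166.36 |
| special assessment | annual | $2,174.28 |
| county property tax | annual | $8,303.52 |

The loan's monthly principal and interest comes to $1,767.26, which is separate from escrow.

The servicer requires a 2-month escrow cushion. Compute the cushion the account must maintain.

Windstorm insurance = $973.08 per year
Private mortgage insurance (PMI) = $3,328.08 per year
Flood insurance = $2,166.36 per year
Special assessment = $2,174.28 per year
County property tax = $8,303.52 per year
Total per year = $16,945.32
Base monthly escrow = $16,945.32 / 12 = $1,412.11
Required cushion = 2 × $1,412.11 = $2,824.22

$2,824.22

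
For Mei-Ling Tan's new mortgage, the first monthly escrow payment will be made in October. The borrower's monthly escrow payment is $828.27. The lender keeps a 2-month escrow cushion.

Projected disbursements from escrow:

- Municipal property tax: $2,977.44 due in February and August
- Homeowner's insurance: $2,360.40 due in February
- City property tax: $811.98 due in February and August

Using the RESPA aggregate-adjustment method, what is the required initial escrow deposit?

$3,665.01

Cushion = 2 × $828.27 = $1,656.54
Trial balance (start $0, +$828.27 each month, − disbursements):
  Oct: +$828.27 → $828.27
  Nov: +$828.27 → $1,656.54
  Dec: +$828.27 → $2,484.81
  Jan: +$828.27 → $3,313.08
  Feb: +$828.27 − $6,149.82 → -$2,008.47
  Mar: +$828.27 → -$1,180.20
  Apr: +$828.27 → -$351.93
  May: +$828.27 → $476.34
  Jun: +$828.27 → $1,304.61
  Jul: +$828.27 → $2,132.88
  Aug: +$828.27 − $3,789.42 → -$828.27
  Sep: +$828.27 → $0.00
Lowest trial balance = -$2,008.47 (Feb)
Initial deposit = cushion − low point = $1,656.54 − (-$2,008.47) = $3,665.01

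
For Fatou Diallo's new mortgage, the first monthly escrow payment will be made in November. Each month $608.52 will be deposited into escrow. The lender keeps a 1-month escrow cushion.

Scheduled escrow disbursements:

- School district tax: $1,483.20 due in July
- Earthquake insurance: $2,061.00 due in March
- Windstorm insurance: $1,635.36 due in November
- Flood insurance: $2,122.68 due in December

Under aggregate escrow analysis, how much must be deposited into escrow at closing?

$3,384.96

Cushion = 1 × $608.52 = $608.52
Trial balance (start $0, +$608.52 each month, − disbursements):
  Nov: +$608.52 − $1,635.36 → -$1,026.84
  Dec: +$608.52 − $2,122.68 → -$2,541.00
  Jan: +$608.52 → -$1,932.48
  Feb: +$608.52 → -$1,323.96
  Mar: +$608.52 − $2,061.00 → -$2,776.44
  Apr: +$608.52 → -$2,167.92
  May: +$608.52 → -$1,559.40
  Jun: +$608.52 → -$950.88
  Jul: +$608.52 − $1,483.20 → -$1,825.56
  Aug: +$608.52 → -$1,217.04
  Sep: +$608.52 → -$608.52
  Oct: +$608.52 → $0.00
Lowest trial balance = -$2,776.44 (Mar)
Initial deposit = cushion − low point = $608.52 − (-$2,776.44) = $3,384.96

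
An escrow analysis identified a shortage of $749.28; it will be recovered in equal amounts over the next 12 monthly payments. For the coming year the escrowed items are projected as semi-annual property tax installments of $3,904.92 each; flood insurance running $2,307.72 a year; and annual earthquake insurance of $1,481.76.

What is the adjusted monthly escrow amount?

Property tax: $3,904.92 × 2 = $7,809.84 annually
Flood insurance: $2,307.72 annually
Earthquake insurance: $1,481.76 annually
Total per year = $7,809.84 + $2,307.72 + $1,481.76 = $11,599.32
Base monthly escrow = $11,599.32 ÷ 12 = $966.61
Monthly shortage recovery: $749.28 ÷ 12 = $62.44
New monthly escrow = $966.61 + $62.44 = $1,029.05

$1,029.05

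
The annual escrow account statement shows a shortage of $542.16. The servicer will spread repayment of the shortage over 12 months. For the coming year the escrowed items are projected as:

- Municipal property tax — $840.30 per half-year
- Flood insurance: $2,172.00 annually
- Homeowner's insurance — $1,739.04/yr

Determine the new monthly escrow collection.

$511.15

Municipal property tax: $840.30 × 2 = $1,680.60 per year
Flood insurance: $2,172.00 per year
Homeowner's insurance: $1,739.04 per year
Total per year = $1,680.60 + $2,172.00 + $1,739.04 = $5,591.64
Monthly escrow = $5,591.64 / 12 = $465.97
Shortage spread = $542.16 / 12 = $45.18/mo
Adjusted monthly = $465.97 + $45.18 = $511.15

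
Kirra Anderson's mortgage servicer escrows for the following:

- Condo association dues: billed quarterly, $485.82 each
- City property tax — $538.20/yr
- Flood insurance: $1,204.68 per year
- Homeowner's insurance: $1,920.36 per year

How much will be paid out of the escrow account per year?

$5,606.52

Condo association dues — $485.82 × 4 = $1,943.28/yr
City property tax — $538.20/yr
Flood insurance — $1,204.68/yr
Homeowner's insurance — $1,920.36/yr
Annual escrow total = $5,606.52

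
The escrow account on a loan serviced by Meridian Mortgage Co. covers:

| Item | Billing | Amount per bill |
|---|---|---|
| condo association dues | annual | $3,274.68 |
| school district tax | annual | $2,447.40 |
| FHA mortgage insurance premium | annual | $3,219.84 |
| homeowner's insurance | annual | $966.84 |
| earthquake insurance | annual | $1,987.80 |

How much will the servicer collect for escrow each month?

Condo association dues — $3,274.68
School district tax — $2,447.40
FHA mortgage insurance premium — $3,219.84
Homeowner's insurance — $966.84
Earthquake insurance — $1,987.80
Yearly total = $11,896.56
Monthly escrow = $11,896.56 ÷ 12 = $991.38

$991.38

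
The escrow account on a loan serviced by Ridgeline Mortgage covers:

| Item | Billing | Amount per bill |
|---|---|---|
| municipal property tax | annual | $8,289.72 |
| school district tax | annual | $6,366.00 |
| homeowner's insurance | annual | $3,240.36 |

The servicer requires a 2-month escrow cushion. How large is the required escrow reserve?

Municipal property tax = $8,289.72 per year
School district tax = $6,366.00 per year
Homeowner's insurance = $3,240.36 per year
Total per year = $17,896.08
Monthly = $17,896.08 / 12 = $1,491.34
Reserve = 2 × $1,491.34 = $2,982.68

$2,982.68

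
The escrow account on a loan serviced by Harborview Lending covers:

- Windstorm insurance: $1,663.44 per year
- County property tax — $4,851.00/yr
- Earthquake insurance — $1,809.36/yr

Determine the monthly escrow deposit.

$693.65

Windstorm insurance — $1,663.44 per year
County property tax — $4,851.00 per year
Earthquake insurance — $1,809.36 per year
Combined annual = $8,323.80
Monthly escrow = $8,323.80 / 12 = $693.65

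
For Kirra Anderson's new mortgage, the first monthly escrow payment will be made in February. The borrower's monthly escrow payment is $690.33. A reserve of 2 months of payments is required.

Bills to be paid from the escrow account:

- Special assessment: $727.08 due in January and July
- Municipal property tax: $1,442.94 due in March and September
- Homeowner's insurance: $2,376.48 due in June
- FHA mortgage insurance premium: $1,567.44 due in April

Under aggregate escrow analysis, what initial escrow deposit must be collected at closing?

Cushion = 2 × $690.33 = $1,380.66
Trial balance (start $0, +$690.33 each month, − disbursements):
  Feb: +$690.33 → $690.33
  Mar: +$690.33 − $1,442.94 → -$62.28
  Apr: +$690.33 − $1,567.44 → -$939.39
  May: +$690.33 → -$249.06
  Jun: +$690.33 − $2,376.48 → -$1,935.21
  Jul: +$690.33 − $727.08 → -$1,971.96
  Aug: +$690.33 → -$1,281.63
  Sep: +$690.33 − $1,442.94 → -$2,034.24
  Oct: +$690.33 → -$1,343.91
  Nov: +$690.33 → -$653.58
  Dec: +$690.33 → $36.75
  Jan: +$690.33 − $727.08 → $0.00
Lowest trial balance = -$2,034.24 (Sep)
Initial deposit = cushion − low point = $1,380.66 − (-$2,034.24) = $3,414.90

$3,414.90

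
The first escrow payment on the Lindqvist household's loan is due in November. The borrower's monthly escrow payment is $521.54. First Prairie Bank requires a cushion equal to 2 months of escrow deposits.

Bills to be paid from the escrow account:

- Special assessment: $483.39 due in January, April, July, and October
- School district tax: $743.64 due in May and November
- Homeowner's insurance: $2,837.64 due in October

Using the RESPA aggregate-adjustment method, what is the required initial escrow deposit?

$1,265.18

Cushion = 2 × $521.54 = $1,043.08
Trial balance (start $0, +$521.54 each month, − disbursements):
  Nov: +$521.54 − $743.64 → -$222.10
  Dec: +$521.54 → $299.44
  Jan: +$521.54 − $483.39 → $337.59
  Feb: +$521.54 → $859.13
  Mar: +$521.54 → $1,380.67
  Apr: +$521.54 − $483.39 → $1,418.82
  May: +$521.54 − $743.64 → $1,196.72
  Jun: +$521.54 → $1,718.26
  Jul: +$521.54 − $483.39 → $1,756.41
  Aug: +$521.54 → $2,277.95
  Sep: +$521.54 → $2,799.49
  Oct: +$521.54 − $3,321.03 → $0.00
Lowest trial balance = -$222.10 (Nov)
Initial deposit = cushion − low point = $1,043.08 − (-$222.10) = $1,265.18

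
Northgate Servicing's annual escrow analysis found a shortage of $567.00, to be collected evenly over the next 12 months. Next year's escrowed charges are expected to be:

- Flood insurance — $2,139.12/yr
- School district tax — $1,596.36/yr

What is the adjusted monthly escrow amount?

$358.54

Flood insurance — $2,139.12 per year
School district tax — $1,596.36 per year
Total annual escrow = $3,735.48
Monthly escrow = $3,735.48 ÷ 12 = $311.29
Shortage spread = $567.00 / 12 = $47.25/mo
Adjusted monthly = $311.29 + $47.25 = $358.54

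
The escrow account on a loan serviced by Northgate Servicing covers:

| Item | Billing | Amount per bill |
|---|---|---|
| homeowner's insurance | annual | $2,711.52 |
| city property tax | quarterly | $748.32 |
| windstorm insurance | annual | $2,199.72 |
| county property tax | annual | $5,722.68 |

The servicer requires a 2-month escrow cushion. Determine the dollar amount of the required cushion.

Homeowner's insurance — $2,711.52
City property tax — $748.32 × 4 = $2,993.28
Windstorm insurance — $2,199.72
County property tax — $5,722.68
Combined annual = $2,711.52 + $2,993.28 + $2,199.72 + $5,722.68 = $13,627.20
Base monthly escrow = $13,627.20 ÷ 12 = $1,135.60
Cushion = 2 × $1,135.60 = $2,271.20

$2,271.20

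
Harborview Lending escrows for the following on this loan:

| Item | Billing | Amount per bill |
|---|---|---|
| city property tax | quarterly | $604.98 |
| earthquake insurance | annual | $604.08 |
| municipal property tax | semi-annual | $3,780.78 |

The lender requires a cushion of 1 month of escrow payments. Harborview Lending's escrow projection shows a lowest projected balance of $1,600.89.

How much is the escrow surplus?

City property tax: $604.98 × 4 = $2,419.92/yr
Earthquake insurance: $604.08/yr
Municipal property tax: $3,780.78 × 2 = $7,561.56/yr
Total annual escrow = $2,419.92 + $604.08 + $7,561.56 = $10,585.56
Base monthly escrow = $10,585.56 / 12 = $882.13
Required reserve = 1 × $882.13 = $882.13
Surplus = $1,600.89 − $882.13 = $718.76

$718.76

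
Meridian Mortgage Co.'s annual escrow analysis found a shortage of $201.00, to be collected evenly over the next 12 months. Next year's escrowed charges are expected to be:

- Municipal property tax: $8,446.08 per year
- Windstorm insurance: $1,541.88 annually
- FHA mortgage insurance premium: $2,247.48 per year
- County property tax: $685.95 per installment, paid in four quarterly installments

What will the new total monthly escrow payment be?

$1,265.02

Municipal property tax — $8,446.08 per year
Windstorm insurance — $1,541.88 per year
FHA mortgage insurance premium — $2,247.48 per year
County property tax — $685.95 × 4 = $2,743.80 per year
Total annual escrow = $14,979.24
Base monthly escrow = $14,979.24 / 12 = $1,248.27
Shortage spread = $201.00 ÷ 12 = $16.75/mo
Adjusted monthly = $1,248.27 + $16.75 = $1,265.02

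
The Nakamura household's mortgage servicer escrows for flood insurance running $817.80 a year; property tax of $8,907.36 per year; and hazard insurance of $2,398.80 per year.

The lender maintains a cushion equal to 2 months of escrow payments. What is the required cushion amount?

$2,020.66

Flood insurance — $817.80 annually
Property tax — $8,907.36 annually
Hazard insurance — $2,398.80 annually
Total per year = $817.80 + $8,907.36 + $2,398.80 = $12,123.96
Monthly escrow = $12,123.96 ÷ 12 = $1,010.33
Required cushion = 2 × $1,010.33 = $2,020.66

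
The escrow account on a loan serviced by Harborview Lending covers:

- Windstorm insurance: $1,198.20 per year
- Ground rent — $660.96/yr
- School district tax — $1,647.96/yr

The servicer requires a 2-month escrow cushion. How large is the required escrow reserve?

$584.52

Windstorm insurance — $1,198.20
Ground rent — $660.96
School district tax — $1,647.96
Total annual escrow = $1,198.20 + $660.96 + $1,647.96 = $3,507.12
Base monthly escrow = $3,507.12 / 12 = $292.26
Cushion = 2 × $292.26 = $584.52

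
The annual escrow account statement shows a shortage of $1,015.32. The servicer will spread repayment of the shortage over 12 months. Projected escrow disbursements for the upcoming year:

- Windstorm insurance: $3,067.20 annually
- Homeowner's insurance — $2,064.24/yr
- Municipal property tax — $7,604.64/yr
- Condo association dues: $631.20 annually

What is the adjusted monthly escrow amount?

$1,198.55

Windstorm insurance — $3,067.20 per year
Homeowner's insurance — $2,064.24 per year
Municipal property tax — $7,604.64 per year
Condo association dues — $631.20 per year
Yearly total = $3,067.20 + $2,064.24 + $7,604.64 + $631.20 = $13,367.28
Per month = $13,367.28 ÷ 12 = $1,113.94
Monthly shortage recovery: $1,015.32 / 12 = $84.61
New monthly escrow = $1,113.94 + $84.61 = $1,198.55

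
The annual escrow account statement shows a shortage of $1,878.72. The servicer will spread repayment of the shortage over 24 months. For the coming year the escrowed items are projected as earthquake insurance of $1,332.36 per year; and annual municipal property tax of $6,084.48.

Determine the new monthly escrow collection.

$696.35

Earthquake insurance: $1,332.36/yr
Municipal property tax: $6,084.48/yr
Yearly total = $1,332.36 + $6,084.48 = $7,416.84
Monthly escrow = $7,416.84 / 12 = $618.07
Monthly shortage recovery: $1,878.72 / 24 = $78.28
Adjusted monthly = $618.07 + $78.28 = $696.35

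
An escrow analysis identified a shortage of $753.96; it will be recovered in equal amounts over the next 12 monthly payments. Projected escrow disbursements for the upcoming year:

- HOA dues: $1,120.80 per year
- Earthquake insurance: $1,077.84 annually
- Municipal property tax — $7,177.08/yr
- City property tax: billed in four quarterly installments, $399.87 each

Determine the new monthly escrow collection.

$977.43

HOA dues = $1,120.80/yr
Earthquake insurance = $1,077.84/yr
Municipal property tax = $7,177.08/yr
City property tax = $399.87 × 4 = $1,599.48/yr
Total per year = $10,975.20
Monthly = $10,975.20 / 12 = $914.60
Shortage per month = $753.96 / 12 = $62.83
Adjusted monthly = $914.60 + $62.83 = $977.43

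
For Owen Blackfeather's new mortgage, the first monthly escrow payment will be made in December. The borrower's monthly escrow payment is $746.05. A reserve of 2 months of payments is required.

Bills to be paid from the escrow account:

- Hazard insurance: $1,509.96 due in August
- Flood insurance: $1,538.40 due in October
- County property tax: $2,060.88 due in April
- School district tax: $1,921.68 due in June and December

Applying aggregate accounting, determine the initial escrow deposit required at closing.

$2,667.73

Cushion = 2 × $746.05 = $1,492.10
Trial balance (start $0, +$746.05 each month, − disbursements):
  Dec: +$746.05 − $1,921.68 → -$1,175.63
  Jan: +$746.05 → -$429.58
  Feb: +$746.05 → $316.47
  Mar: +$746.05 → $1,062.52
  Apr: +$746.05 − $2,060.88 → -$252.31
  May: +$746.05 → $493.74
  Jun: +$746.05 − $1,921.68 → -$681.89
  Jul: +$746.05 → $64.16
  Aug: +$746.05 − $1,509.96 → -$699.75
  Sep: +$746.05 → $46.30
  Oct: +$746.05 − $1,538.40 → -$746.05
  Nov: +$746.05 → $0.00
Lowest trial balance = -$1,175.63 (Dec)
Initial deposit = cushion − low point = $1,492.10 − (-$1,175.63) = $2,667.73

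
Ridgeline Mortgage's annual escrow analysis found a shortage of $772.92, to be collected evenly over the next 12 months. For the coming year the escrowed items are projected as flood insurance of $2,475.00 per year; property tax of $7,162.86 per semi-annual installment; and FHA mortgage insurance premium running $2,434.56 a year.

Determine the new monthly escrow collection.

$1,667.35

Flood insurance: $2,475.00 per year
Property tax: $7,162.86 × 2 = $14,325.72 per year
FHA mortgage insurance premium: $2,434.56 per year
Total annual escrow = $19,235.28
Monthly = $19,235.28 / 12 = $1,602.94
Monthly shortage recovery: $772.92 / 12 = $64.41
New monthly escrow = $1,602.94 + $64.41 = $1,667.35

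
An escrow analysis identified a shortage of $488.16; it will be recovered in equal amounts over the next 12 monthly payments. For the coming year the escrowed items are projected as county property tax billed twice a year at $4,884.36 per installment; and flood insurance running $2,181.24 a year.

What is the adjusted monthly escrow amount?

County property tax — $4,884.36 × 2 = $9,768.72
Flood insurance — $2,181.24
Annual escrow total = $9,768.72 + $2,181.24 = $11,949.96
Monthly escrow = $11,949.96 ÷ 12 = $995.83
Monthly shortage recovery: $488.16 / 12 = $40.68
Adjusted monthly = $995.83 + $40.68 = $1,036.51

$1,036.51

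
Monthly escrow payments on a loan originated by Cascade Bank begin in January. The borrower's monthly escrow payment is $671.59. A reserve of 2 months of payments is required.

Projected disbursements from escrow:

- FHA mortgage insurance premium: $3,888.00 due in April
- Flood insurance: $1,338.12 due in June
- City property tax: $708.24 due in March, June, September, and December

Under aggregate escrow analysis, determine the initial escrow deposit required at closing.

$3,956.24

Cushion = 2 × $671.59 = $1,343.18
Trial balance (start $0, +$671.59 each month, − disbursements):
  Jan: +$671.59 → $671.59
  Feb: +$671.59 → $1,343.18
  Mar: +$671.59 − $708.24 → $1,306.53
  Apr: +$671.59 − $3,888.00 → -$1,909.88
  May: +$671.59 → -$1,238.29
  Jun: +$671.59 − $2,046.36 → -$2,613.06
  Jul: +$671.59 → -$1,941.47
  Aug: +$671.59 → -$1,269.88
  Sep: +$671.59 − $708.24 → -$1,306.53
  Oct: +$671.59 → -$634.94
  Nov: +$671.59 → $36.65
  Dec: +$671.59 − $708.24 → $0.00
Lowest trial balance = -$2,613.06 (Jun)
Initial deposit = cushion − low point = $1,343.18 − (-$2,613.06) = $3,956.24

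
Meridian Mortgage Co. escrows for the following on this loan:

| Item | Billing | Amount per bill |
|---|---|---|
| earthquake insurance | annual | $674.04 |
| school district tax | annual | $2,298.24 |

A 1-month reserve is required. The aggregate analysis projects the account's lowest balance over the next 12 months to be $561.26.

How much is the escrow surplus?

$313.57

Earthquake insurance = $674.04/yr
School district tax = $2,298.24/yr
Yearly total = $2,972.28
Base monthly escrow = $2,972.28 / 12 = $247.69
Required cushion = 1 × $247.69 = $247.69
Surplus = $561.26 − $247.69 = $313.57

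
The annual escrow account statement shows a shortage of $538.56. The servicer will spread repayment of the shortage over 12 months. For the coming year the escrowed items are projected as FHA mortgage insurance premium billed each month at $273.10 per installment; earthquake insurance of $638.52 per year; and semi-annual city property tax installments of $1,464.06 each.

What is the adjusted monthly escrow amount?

FHA mortgage insurance premium = $273.10 × 12 = $3,277.20 per year
Earthquake insurance = $638.52 per year
City property tax = $1,464.06 × 2 = $2,928.12 per year
Annual escrow total = $6,843.84
Monthly escrow = $6,843.84 ÷ 12 = $570.32
Monthly shortage recovery: $538.56 / 12 = $44.88
New monthly escrow = $570.32 + $44.88 = $615.20

$615.20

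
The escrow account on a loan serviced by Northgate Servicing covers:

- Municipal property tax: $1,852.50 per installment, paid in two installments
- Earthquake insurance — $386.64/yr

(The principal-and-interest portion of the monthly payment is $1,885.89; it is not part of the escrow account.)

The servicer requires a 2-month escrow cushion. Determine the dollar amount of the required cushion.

$681.94

Municipal property tax: $1,852.50 × 2 = $3,705.00 annually
Earthquake insurance: $386.64 annually
Total per year = $3,705.00 + $386.64 = $4,091.64
Base monthly escrow = $4,091.64 / 12 = $340.97
Cushion = 2 × $340.97 = $681.94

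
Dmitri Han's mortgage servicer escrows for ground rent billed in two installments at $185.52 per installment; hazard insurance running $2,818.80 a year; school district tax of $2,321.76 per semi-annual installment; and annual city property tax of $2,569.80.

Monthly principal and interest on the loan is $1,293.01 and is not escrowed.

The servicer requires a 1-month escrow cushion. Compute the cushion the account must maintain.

$866.93

Ground rent = $185.52 × 2 = $371.04/yr
Hazard insurance = $2,818.80/yr
School district tax = $2,321.76 × 2 = $4,643.52/yr
City property tax = $2,569.80/yr
Annual escrow total = $371.04 + $2,818.80 + $4,643.52 + $2,569.80 = $10,403.16
Monthly escrow = $10,403.16 ÷ 12 = $866.93
Required cushion = 1 × $866.93 = $866.93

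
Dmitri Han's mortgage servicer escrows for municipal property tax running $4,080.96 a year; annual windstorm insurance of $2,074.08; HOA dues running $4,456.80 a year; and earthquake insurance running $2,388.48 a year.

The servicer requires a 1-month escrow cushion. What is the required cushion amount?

Municipal property tax = $4,080.96
Windstorm insurance = $2,074.08
HOA dues = $4,456.80
Earthquake insurance = $2,388.48
Total per year = $4,080.96 + $2,074.08 + $4,456.80 + $2,388.48 = $13,000.32
Per month = $13,000.32 / 12 = $1,083.36
Reserve = 1 × $1,083.36 = $1,083.36

$1,083.36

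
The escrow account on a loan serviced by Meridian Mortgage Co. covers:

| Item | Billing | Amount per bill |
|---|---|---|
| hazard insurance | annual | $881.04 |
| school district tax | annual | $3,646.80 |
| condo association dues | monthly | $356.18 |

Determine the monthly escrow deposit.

$733.50

Hazard insurance — $881.04 annually
School district tax — $3,646.80 annually
Condo association dues — $356.18 × 12 = $4,274.16 annually
Combined annual = $881.04 + $3,646.80 + $4,274.16 = $8,802.00
Base monthly escrow = $8,802.00 / 12 = $733.50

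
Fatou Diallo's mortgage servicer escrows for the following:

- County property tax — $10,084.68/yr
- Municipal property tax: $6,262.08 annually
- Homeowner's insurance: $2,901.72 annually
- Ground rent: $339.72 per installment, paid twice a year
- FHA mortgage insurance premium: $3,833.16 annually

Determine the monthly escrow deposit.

$1,980.09

County property tax: $10,084.68 per year
Municipal property tax: $6,262.08 per year
Homeowner's insurance: $2,901.72 per year
Ground rent: $339.72 × 2 = $679.44 per year
FHA mortgage insurance premium: $3,833.16 per year
Combined annual = $10,084.68 + $6,262.08 + $2,901.72 + $679.44 + $3,833.16 = $23,761.08
Monthly escrow = $23,761.08 ÷ 12 = $1,980.09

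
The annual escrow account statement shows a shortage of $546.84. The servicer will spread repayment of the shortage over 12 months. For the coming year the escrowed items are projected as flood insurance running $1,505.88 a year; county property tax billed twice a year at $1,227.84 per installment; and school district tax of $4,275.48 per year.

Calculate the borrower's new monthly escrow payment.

Flood insurance — $1,505.88 annually
County property tax — $1,227.84 × 2 = $2,455.68 annually
School district tax — $4,275.48 annually
Total annual escrow = $1,505.88 + $2,455.68 + $4,275.48 = $8,237.04
Per month = $8,237.04 ÷ 12 = $686.42
Shortage spread = $546.84 / 12 = $45.57/mo
Adjusted monthly = $686.42 + $45.57 = $731.99

$731.99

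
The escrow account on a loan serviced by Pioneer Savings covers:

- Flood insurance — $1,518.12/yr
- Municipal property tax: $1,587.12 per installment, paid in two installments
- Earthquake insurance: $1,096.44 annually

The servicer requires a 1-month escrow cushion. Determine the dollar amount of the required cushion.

Flood insurance: $1,518.12/yr
Municipal property tax: $1,587.12 × 2 = $3,174.24/yr
Earthquake insurance: $1,096.44/yr
Annual escrow total = $1,518.12 + $3,174.24 + $1,096.44 = $5,788.80
Per month = $5,788.80 / 12 = $482.40
Required cushion = 1 × $482.40 = $482.40

$482.40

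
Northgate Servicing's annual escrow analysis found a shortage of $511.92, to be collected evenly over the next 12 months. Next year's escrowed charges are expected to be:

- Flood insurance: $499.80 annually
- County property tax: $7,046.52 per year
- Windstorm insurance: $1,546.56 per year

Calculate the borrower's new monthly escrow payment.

Flood insurance = $499.80 annually
County property tax = $7,046.52 annually
Windstorm insurance = $1,546.56 annually
Total annual escrow = $499.80 + $7,046.52 + $1,546.56 = $9,092.88
Per month = $9,092.88 ÷ 12 = $757.74
Monthly shortage recovery: $511.92 / 12 = $42.66
New monthly escrow = $757.74 + $42.66 = $800.40

$800.40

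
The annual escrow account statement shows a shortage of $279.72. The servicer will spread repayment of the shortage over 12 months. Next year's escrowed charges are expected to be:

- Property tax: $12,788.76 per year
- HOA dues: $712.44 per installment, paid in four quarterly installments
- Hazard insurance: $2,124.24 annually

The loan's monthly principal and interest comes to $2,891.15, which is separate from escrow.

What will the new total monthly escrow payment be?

$1,503.54

Property tax — $12,788.76 annually
HOA dues — $712.44 × 4 = $2,849.76 annually
Hazard insurance — $2,124.24 annually
Total per year = $12,788.76 + $2,849.76 + $2,124.24 = $17,762.76
Monthly = $17,762.76 ÷ 12 = $1,480.23
Monthly shortage recovery: $279.72 ÷ 12 = $23.31
New monthly escrow = $1,480.23 + $23.31 = $1,503.54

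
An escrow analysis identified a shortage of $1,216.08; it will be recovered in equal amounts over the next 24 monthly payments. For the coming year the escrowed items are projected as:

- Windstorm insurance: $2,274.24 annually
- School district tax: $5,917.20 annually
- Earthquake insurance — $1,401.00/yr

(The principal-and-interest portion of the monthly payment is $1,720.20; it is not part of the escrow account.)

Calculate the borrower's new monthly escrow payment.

Windstorm insurance — $2,274.24/yr
School district tax — $5,917.20/yr
Earthquake insurance — $1,401.00/yr
Total per year = $2,274.24 + $5,917.20 + $1,401.00 = $9,592.44
Monthly = $9,592.44 / 12 = $799.37
Shortage per month = $1,216.08 / 24 = $50.67
Adjusted monthly = $799.37 + $50.67 = $850.04

$850.04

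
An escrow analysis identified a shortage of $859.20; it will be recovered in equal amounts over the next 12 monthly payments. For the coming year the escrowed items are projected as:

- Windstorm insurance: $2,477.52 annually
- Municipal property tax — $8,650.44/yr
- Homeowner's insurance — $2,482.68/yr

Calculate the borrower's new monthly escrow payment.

Windstorm insurance: $2,477.52 annually
Municipal property tax: $8,650.44 annually
Homeowner's insurance: $2,482.68 annually
Combined annual = $13,610.64
Monthly escrow = $13,610.64 ÷ 12 = $1,134.22
Shortage per month = $859.20 ÷ 12 = $71.60
New monthly escrow = $1,134.22 + $71.60 = $1,205.82

$1,205.82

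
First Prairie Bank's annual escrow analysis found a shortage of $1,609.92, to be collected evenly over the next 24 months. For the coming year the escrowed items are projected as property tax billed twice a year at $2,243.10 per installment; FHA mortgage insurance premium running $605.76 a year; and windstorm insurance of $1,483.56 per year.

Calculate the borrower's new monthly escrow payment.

$615.04

Property tax = $2,243.10 × 2 = $4,486.20
FHA mortgage insurance premium = $605.76
Windstorm insurance = $1,483.56
Yearly total = $6,575.52
Base monthly escrow = $6,575.52 / 12 = $547.96
Shortage per month = $1,609.92 / 24 = $67.08
New monthly escrow = $547.96 + $67.08 = $615.04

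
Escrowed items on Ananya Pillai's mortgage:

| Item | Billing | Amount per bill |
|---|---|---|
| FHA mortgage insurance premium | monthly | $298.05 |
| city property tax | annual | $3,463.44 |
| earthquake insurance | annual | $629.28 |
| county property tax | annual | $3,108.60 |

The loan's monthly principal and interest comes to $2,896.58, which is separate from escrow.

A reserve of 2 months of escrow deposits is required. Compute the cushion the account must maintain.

FHA mortgage insurance premium = $298.05 × 12 = $3,576.60 per year
City property tax = $3,463.44 per year
Earthquake insurance = $629.28 per year
County property tax = $3,108.60 per year
Yearly total = $3,576.60 + $3,463.44 + $629.28 + $3,108.60 = $10,777.92
Per month = $10,777.92 / 12 = $898.16
Cushion = 2 × $898.16 = $1,796.32

$1,796.32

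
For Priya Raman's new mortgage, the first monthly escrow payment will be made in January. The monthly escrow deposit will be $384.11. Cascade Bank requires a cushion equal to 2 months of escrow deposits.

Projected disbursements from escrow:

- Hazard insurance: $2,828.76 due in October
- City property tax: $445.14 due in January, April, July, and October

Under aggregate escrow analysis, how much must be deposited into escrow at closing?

Cushion = 2 × $384.11 = $768.22
Trial balance (start $0, +$384.11 each month, − disbursements):
  Jan: +$384.11 − $445.14 → -$61.03
  Feb: +$384.11 → $323.08
  Mar: +$384.11 → $707.19
  Apr: +$384.11 − $445.14 → $646.16
  May: +$384.11 → $1,030.27
  Jun: +$384.11 → $1,414.38
  Jul: +$384.11 − $445.14 → $1,353.35
  Aug: +$384.11 → $1,737.46
  Sep: +$384.11 → $2,121.57
  Oct: +$384.11 − $3,273.90 → -$768.22
  Nov: +$384.11 → -$384.11
  Dec: +$384.11 → $0.00
Lowest trial balance = -$768.22 (Oct)
Initial deposit = cushion − low point = $768.22 − (-$768.22) = $1,536.44

$1,536.44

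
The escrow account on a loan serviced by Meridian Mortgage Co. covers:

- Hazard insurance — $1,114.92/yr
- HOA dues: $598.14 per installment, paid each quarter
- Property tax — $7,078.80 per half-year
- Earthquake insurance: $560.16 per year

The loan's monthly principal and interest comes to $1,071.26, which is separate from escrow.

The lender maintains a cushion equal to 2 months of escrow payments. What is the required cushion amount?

$3,037.54

Hazard insurance — $1,114.92 per year
HOA dues — $598.14 × 4 = $2,392.56 per year
Property tax — $7,078.80 × 2 = $14,157.60 per year
Earthquake insurance — $560.16 per year
Combined annual = $18,225.24
Monthly = $18,225.24 ÷ 12 = $1,518.77
Reserve = 2 × $1,518.77 = $3,037.54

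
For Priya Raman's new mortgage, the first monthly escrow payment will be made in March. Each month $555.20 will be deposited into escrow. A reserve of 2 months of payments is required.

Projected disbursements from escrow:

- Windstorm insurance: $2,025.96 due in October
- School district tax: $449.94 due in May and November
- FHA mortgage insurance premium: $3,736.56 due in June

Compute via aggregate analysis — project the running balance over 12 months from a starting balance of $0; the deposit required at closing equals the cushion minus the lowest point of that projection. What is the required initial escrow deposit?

$3,076.10

Cushion = 2 × $555.20 = $1,110.40
Trial balance (start $0, +$555.20 each month, − disbursements):
  Mar: +$555.20 → $555.20
  Apr: +$555.20 → $1,110.40
  May: +$555.20 − $449.94 → $1,215.66
  Jun: +$555.20 − $3,736.56 → -$1,965.70
  Jul: +$555.20 → -$1,410.50
  Aug: +$555.20 → -$855.30
  Sep: +$555.20 → -$300.10
  Oct: +$555.20 − $2,025.96 → -$1,770.86
  Nov: +$555.20 − $449.94 → -$1,665.60
  Dec: +$555.20 → -$1,110.40
  Jan: +$555.20 → -$555.20
  Feb: +$555.20 → $0.00
Lowest trial balance = -$1,965.70 (Jun)
Initial deposit = cushion − low point = $1,110.40 − (-$1,965.70) = $3,076.10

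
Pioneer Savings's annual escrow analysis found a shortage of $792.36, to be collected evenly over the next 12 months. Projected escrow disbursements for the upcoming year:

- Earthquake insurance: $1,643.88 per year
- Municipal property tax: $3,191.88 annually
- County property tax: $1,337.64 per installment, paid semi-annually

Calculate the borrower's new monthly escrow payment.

Earthquake insurance — $1,643.88/yr
Municipal property tax — $3,191.88/yr
County property tax — $1,337.64 × 2 = $2,675.28/yr
Total per year = $1,643.88 + $3,191.88 + $2,675.28 = $7,511.04
Per month = $7,511.04 ÷ 12 = $625.92
Monthly shortage recovery: $792.36 ÷ 12 = $66.03
New monthly escrow = $625.92 + $66.03 = $691.95

$691.95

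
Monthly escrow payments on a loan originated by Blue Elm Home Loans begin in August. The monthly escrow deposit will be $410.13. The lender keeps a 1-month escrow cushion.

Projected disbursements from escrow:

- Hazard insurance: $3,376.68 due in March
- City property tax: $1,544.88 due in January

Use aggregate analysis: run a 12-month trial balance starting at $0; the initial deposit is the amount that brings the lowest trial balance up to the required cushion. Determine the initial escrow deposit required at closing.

$2,050.65

Cushion = 1 × $410.13 = $410.13
Trial balance (start $0, +$410.13 each month, − disbursements):
  Aug: +$410.13 → $410.13
  Sep: +$410.13 → $820.26
  Oct: +$410.13 → $1,230.39
  Nov: +$410.13 → $1,640.52
  Dec: +$410.13 → $2,050.65
  Jan: +$410.13 − $1,544.88 → $915.90
  Feb: +$410.13 → $1,326.03
  Mar: +$410.13 − $3,376.68 → -$1,640.52
  Apr: +$410.13 → -$1,230.39
  May: +$410.13 → -$820.26
  Jun: +$410.13 → -$410.13
  Jul: +$410.13 → $0.00
Lowest trial balance = -$1,640.52 (Mar)
Initial deposit = cushion − low point = $410.13 − (-$1,640.52) = $2,050.65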